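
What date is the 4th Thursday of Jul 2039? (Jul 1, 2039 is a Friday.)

Jul 2039 begins on a Friday, so the first Thursday is Jul 7 (6 days later).
The 4th Thursday is 3 weeks later: 7 + 21 = 28.

Jul 28, 2039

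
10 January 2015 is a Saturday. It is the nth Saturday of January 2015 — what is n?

2nd

Day 10 falls in week ⌈10/7⌉ of the month.
Days 1–7 hold the 1st Saturday, 8–14 the 2nd, 15–21 the 3rd, 22–28 the 4th, 29–31 the 5th.
10 is in the range for the 2nd.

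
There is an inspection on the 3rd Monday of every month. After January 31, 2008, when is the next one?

January 2008 starts on a Tuesday; its first Monday is the 7th, so the 3rd Monday is the 21st — January 21, 2008.
That is not after January 31, 2008, so look at February 2008.
February 2008 starts on a Friday; its first Monday is the 4th, so the 3rd Monday is the 18th — February 18, 2008.

February 18, 2008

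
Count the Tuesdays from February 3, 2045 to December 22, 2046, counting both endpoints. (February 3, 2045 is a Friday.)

98

February 3, 2045 is a Friday; the first Tuesday on or after it is February 7, 2045 (4 days later).
From February 7, 2045 to December 22, 2046: 327 + 356 = 683 days (rest of 2045, to December 22, 2046 in 2046).
683 ÷ 7 = 97 full weeks with remainder 4, so 97 more Tuesdays after the first → 98.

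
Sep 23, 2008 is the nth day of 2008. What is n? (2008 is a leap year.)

Days in months before Sep: 31 + 29 + 31 + 30 + 31 + 30 + 31 + 31 = 244.
Plus 23 days into Sep → day 267.

267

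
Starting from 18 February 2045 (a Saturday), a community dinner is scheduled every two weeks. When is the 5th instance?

The 5th occurrence is 4 intervals after the first: 4 × 14 = 56 days after 18 February 2045.
February has 28 days — 10 days to the end of February leaves 46.
March has 31 days (15 left).
15 days into April → 15 April 2045.

15 April 2045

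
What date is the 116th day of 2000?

January has 31 days (116 − 31 = 85 remain).
February has 29 days (85 − 29 = 56 remain).
March has 31 days (56 − 31 = 25 remain).
25 into April → April 25.

25 April 2000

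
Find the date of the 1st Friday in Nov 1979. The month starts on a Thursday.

Nov 2, 1979

Nov 1979 begins on a Thursday, so the first Friday is Nov 2 (1 day later).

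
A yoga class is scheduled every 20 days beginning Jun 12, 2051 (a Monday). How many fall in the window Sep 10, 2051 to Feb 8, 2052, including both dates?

Occurrences land 20·i days after Jun 12, 2051 for i = 0, 1, 2, …
Sep 10, 2051 is 90 days after the start; 90 ÷ 20 = 4 remainder 10; since the remainder is 10, round up to i = 5. First occurrence in the window: #6 on Sep 20, 2051 (5×20 = 100 days in).
Feb 8, 2052 is 241 days after the start; 241 ÷ 20 = 12 remainder 1. Last occurrence in the window: #13 on Feb 7, 2052.
Occurrences #6 through #13: 8 in total.

8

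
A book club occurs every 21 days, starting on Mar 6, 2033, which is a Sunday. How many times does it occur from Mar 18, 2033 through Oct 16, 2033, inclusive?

10

Occurrences land 21·i days after Mar 6, 2033 for i = 0, 1, 2, …
Mar 18, 2033 is 12 days after the start; 12 ÷ 21 = 0 remainder 12; since the remainder is 12, round up to i = 1. First occurrence in the window: #2 on Mar 27, 2033 (1×21 = 21 days in).
Oct 16, 2033 is 224 days after the start; 224 ÷ 21 = 10 remainder 14. Last occurrence in the window: #11 on Oct 2, 2033.
Occurrences #2 through #11: 10 in total.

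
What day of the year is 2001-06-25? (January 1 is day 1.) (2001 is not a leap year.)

Days in months before June: 31 + 28 + 31 + 30 + 31 = 151.
Plus 25 days into June → day 176.

176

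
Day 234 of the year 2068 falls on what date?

January has 31 days (234 − 31 = 203 remain).
February has 29 days (203 − 29 = 174 remain).
March has 31 days (174 − 31 = 143 remain).
April has 30 days (143 − 30 = 113 remain).
May has 31 days (113 − 31 = 82 remain).
June has 30 days (82 − 30 = 52 remain).
July has 31 days (52 − 31 = 21 remain).
21 into August → August 21.

August 21, 2068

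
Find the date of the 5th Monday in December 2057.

2057-12-31

The first Monday of December 2057 is December 3.
The 5th Monday is 4 weeks later: 3 + 28 = 31.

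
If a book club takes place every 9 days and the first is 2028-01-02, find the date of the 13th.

2028-04-19

The 13th occurrence is 12 intervals after the first: 12 × 9 = 108 days after 2028-01-02.
January has 31 days — 29 days to the end of January leaves 79.
February has 29 days (50 left).
March has 31 days (19 left).
19 days into April → 2028-04-19.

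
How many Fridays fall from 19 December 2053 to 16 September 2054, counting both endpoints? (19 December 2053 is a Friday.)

19 December 2053 is a Friday; the first Friday on or after it is 19 December 2053.
From 19 December 2053 to 16 September 2054: 12 + 31 + 28 + 31 + 30 + 31 + 30 + 31 + 31 + 16 = 271 days (rest of December, January, February, March, April, May, June, July, August, September).
271 ÷ 7 = 38 full weeks with remainder 5, so 38 more Fridays after the first → 39.

39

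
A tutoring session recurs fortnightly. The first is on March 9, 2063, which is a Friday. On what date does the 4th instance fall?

The 4th occurrence is 3 intervals after the first: 3 × 14 = 42 days after March 9, 2063.
March has 31 days — 22 days to the end of March leaves 20.
20 days into April → April 20, 2063.

April 20, 2063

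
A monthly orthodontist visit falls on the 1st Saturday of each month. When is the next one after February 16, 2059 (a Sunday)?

March 1, 2059

February 2059 starts on a Saturday, so its 1st Saturday is February 1, 2059.
That is not after February 16, 2059, so look at March 2059.
March 2059 starts on a Saturday, so its 1st Saturday is March 1, 2059.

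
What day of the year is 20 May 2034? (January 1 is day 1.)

Days in months before May: 31 + 28 + 31 + 30 = 120.
Plus 20 days into May → day 140.

140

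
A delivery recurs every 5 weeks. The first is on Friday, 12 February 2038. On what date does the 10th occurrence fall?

24 December 2038

The 10th occurrence is 9 intervals after the first: 9 × 35 = 315 days after 12 February 2038.
February has 28 days — 16 days to the end of February leaves 299.
March has 31 days (268 left).
April has 30 days (238 left).
May has 31 days (207 left).
June has 30 days (177 left).
July has 31 days (146 left).
August has 31 days (115 left).
September has 30 days (85 left).
October has 31 days (54 left).
November has 30 days (24 left).
24 days into December → 24 December 2038.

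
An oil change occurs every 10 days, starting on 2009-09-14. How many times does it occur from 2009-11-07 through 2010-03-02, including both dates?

Occurrences land 10·i days after 2009-09-14 for i = 0, 1, 2, …
2009-11-07 is 54 days after the start; 54 ÷ 10 = 5 remainder 4; since the remainder is 4, round up to i = 6. First occurrence in the window: #7 on 2009-11-13 (6×10 = 60 days in).
2010-03-02 is 169 days after the start; 169 ÷ 10 = 16 remainder 9. Last occurrence in the window: #17 on 2010-02-21.
Occurrences #7 through #17: 11 in total.

11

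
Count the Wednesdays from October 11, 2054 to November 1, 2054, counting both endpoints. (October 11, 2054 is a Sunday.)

3

October 11, 2054 is a Sunday; the first Wednesday on or after it is October 14, 2054 (3 days later).
From October 14, 2054 to November 1, 2054: 17 + 1 = 18 days (rest of October, November).
18 ÷ 7 = 2 full weeks with remainder 4, so 2 more Wednesdays after the first → 3.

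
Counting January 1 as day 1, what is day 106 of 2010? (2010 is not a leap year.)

Apr 16, 2010

Jan has 31 days (106 − 31 = 75 remain).
Feb has 28 days (75 − 28 = 47 remain).
Mar has 31 days (47 − 31 = 16 remain).
16 into Apr → Apr 16.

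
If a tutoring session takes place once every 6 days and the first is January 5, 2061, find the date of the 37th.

August 9, 2061

The 37th occurrence is 36 intervals after the first: 36 × 6 = 216 days after January 5, 2061.
January has 31 days — 26 days to the end of January leaves 190.
February has 28 days (162 left).
March has 31 days (131 left).
April has 30 days (101 left).
May has 31 days (70 left).
June has 30 days (40 left).
July has 31 days (9 left).
9 days into August → August 9, 2061.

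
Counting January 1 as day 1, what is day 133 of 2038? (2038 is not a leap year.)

January has 31 days (133 − 31 = 102 remain).
February has 28 days (102 − 28 = 74 remain).
March has 31 days (74 − 31 = 43 remain).
April has 30 days (43 − 30 = 13 remain).
13 into May → May 13.

May 13, 2038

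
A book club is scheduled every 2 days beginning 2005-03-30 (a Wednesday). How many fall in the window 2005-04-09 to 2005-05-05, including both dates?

Occurrences land 2·i days after 2005-03-30 for i = 0, 1, 2, …
2005-04-09 is 10 days after the start; 10 ÷ 2 = 5 remainder 0. First occurrence in the window: #6 on 2005-04-09 (5×2 = 10 days in).
2005-05-05 is 36 days after the start; 36 ÷ 2 = 18 remainder 0. Last occurrence in the window: #19 on 2005-05-05.
Occurrences #6 through #19: 14 in total.

14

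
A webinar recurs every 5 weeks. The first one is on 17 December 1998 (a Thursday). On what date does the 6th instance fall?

10 June 1999

The 6th occurrence is 5 intervals after the first: 5 × 35 = 175 days after 17 December 1998.
December has 31 days — 14 days to the end of December leaves 161.
January has 31 days (130 left).
February has 28 days (102 left).
March has 31 days (71 left).
April has 30 days (41 left).
May has 31 days (10 left).
10 days into June → 10 June 1999.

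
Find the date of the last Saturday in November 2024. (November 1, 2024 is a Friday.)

2024-11-30

November 2024 begins on a Friday, so the first Saturday is November 2 (1 day later).
November 2024 has 30 days. Adding weeks: 2, 9, 16, 23, 30 — the last one ≤ 30 is the 30th.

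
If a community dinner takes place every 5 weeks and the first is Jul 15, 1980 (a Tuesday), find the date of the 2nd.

Aug 19, 1980

The 2nd occurrence is 1 interval after the first: 1 × 35 = 35 days after Jul 15, 1980.
Jul has 31 days — 16 days to the end of Jul leaves 19.
19 days into Aug → Aug 19, 1980.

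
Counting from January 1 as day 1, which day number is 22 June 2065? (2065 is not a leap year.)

Days in months before June: 31 + 28 + 31 + 30 + 31 = 151.
Plus 22 days into June → day 173.

173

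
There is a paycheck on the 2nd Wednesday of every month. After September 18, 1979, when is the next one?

September 1979 starts on a Saturday; its first Wednesday is the 5th, so the 2nd Wednesday is the 12th — September 12, 1979.
That is not after September 18, 1979, so look at October 1979.
October 1979 starts on a Monday; its first Wednesday is the 3rd, so the 2nd Wednesday is the 10th — October 10, 1979.

October 10, 1979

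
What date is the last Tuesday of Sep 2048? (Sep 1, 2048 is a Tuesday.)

Sep 2048 begins on a Tuesday, so the first Tuesday is Sep 1.
Sep 2048 has 30 days. Adding weeks: 1, 8, 15, 22, 29 — the last one ≤ 30 is the 29th.

Sep 29, 2048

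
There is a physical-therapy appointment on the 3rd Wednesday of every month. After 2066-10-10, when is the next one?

2066-10-20

October 2066 starts on a Friday; its first Wednesday is the 6th, so the 3rd Wednesday is the 20th — 2066-10-20.
2066-10-20 is after 2066-10-10, so that is the next one.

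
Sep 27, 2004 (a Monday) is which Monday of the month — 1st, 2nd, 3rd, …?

4th

Day 27 falls in week ⌈27/7⌉ of the month.
Days 1–7 hold the 1st Monday, 8–14 the 2nd, 15–21 the 3rd, 22–28 the 4th, 29–31 the 5th.
27 is in the range for the 4th.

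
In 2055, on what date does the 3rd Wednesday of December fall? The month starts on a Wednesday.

2055-12-15

December 2055 begins on a Wednesday, so the first Wednesday is December 1.
The 3rd Wednesday is 2 weeks later: 1 + 14 = 15.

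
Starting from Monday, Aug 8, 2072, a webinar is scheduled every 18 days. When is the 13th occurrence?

The 13th occurrence is 12 intervals after the first: 12 × 18 = 216 days after Aug 8, 2072.
Aug has 31 days — 23 days to the end of Aug leaves 193.
Sep has 30 days (163 left).
Oct has 31 days (132 left).
Nov has 30 days (102 left).
Dec has 31 days (71 left).
Jan has 31 days (40 left).
Feb has 28 days (12 left).
12 days into Mar → Mar 12, 2073.

Mar 12, 2073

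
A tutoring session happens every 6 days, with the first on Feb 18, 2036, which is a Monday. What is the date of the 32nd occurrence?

Aug 22, 2036

The 32nd occurrence is 31 intervals after the first: 31 × 6 = 186 days after Feb 18, 2036.
Feb has 29 days — 11 days to the end of Feb leaves 175.
Mar has 31 days (144 left).
Apr has 30 days (114 left).
May has 31 days (83 left).
Jun has 30 days (53 left).
Jul has 31 days (22 left).
22 days into Aug → Aug 22, 2036.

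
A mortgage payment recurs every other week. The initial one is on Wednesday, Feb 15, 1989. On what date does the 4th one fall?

Mar 29, 1989

The 4th occurrence is 3 intervals after the first: 3 × 14 = 42 days after Feb 15, 1989.
Feb has 28 days — 13 days to the end of Feb leaves 29.
29 days into Mar → Mar 29, 1989.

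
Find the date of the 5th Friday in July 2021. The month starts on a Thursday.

July 2021 begins on a Thursday, so the first Friday is July 2 (1 day later).
The 5th Friday is 4 weeks later: 2 + 28 = 30.

July 30, 2021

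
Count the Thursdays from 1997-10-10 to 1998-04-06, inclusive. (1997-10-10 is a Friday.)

25

1997-10-10 is a Friday; the first Thursday on or after it is 1997-10-16 (6 days later).
From 1997-10-16 to 1998-04-06: 15 + 30 + 31 + 31 + 28 + 31 + 6 = 172 days (rest of October, November, December, January, February, March, April).
172 ÷ 7 = 24 full weeks with remainder 4, so 24 more Thursdays after the first → 25.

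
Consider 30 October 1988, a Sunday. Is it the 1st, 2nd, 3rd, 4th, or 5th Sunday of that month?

5th

Day 30 falls in week ⌈30/7⌉ of the month.
Days 1–7 hold the 1st Sunday, 8–14 the 2nd, 15–21 the 3rd, 22–28 the 4th, 29–31 the 5th.
30 is in the range for the 5th.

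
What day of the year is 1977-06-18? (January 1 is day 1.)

Days in months before June: 31 + 28 + 31 + 30 + 31 = 151.
Plus 18 days into June → day 169.

169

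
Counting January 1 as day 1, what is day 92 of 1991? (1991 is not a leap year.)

Jan has 31 days (92 − 31 = 61 remain).
Feb has 28 days (61 − 28 = 33 remain).
Mar has 31 days (33 − 31 = 2 remain).
2 into Apr → Apr 2.

Apr 2, 1991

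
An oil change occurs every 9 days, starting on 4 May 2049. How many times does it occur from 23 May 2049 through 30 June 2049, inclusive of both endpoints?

4

Occurrences land 9·i days after 4 May 2049 for i = 0, 1, 2, …
23 May 2049 is 19 days after the start; 19 ÷ 9 = 2 remainder 1; since the remainder is 1, round up to i = 3. First occurrence in the window: #4 on 31 May 2049 (3×9 = 27 days in).
30 June 2049 is 57 days after the start; 57 ÷ 9 = 6 remainder 3. Last occurrence in the window: #7 on 27 June 2049.
Occurrences #4 through #7: 4 in total.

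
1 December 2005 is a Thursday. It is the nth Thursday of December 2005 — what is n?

Day 1 falls in week ⌈1/7⌉ of the month.
Days 1–7 hold the 1st Thursday, 8–14 the 2nd, 15–21 the 3rd, 22–28 the 4th, 29–31 the 5th.
1 is in the range for the 1st.

1st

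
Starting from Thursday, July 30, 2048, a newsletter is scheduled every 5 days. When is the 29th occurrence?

The 29th occurrence is 28 intervals after the first: 28 × 5 = 140 days after July 30, 2048.
July has 31 days — 1 day to the end of July leaves 139.
August has 31 days (108 left).
September has 30 days (78 left).
October has 31 days (47 left).
November has 30 days (17 left).
17 days into December → December 17, 2048.

December 17, 2048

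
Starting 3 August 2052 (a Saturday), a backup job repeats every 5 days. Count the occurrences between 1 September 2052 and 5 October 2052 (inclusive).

Occurrences land 5·i days after 3 August 2052 for i = 0, 1, 2, …
1 September 2052 is 29 days after the start; 29 ÷ 5 = 5 remainder 4; since the remainder is 4, round up to i = 6. First occurrence in the window: #7 on 2 September 2052 (6×5 = 30 days in).
5 October 2052 is 63 days after the start; 63 ÷ 5 = 12 remainder 3. Last occurrence in the window: #13 on 2 October 2052.
Occurrences #7 through #13: 7 in total.

7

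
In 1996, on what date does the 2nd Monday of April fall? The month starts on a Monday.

April 1996 begins on a Monday, so the first Monday is April 1.
The 2nd Monday is 1 weeks later: 1 + 7 = 8.

April 8, 1996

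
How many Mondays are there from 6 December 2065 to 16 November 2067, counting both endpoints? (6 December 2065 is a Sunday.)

102

6 December 2065 is a Sunday; the first Monday on or after it is 7 December 2065 (1 day later).
From 7 December 2065 to 16 November 2067: 24 + 365 + 320 = 709 days (rest of 2065, 2066, to 16 November 2067 in 2067).
709 ÷ 7 = 101 full weeks with remainder 2, so 101 more Mondays after the first → 102.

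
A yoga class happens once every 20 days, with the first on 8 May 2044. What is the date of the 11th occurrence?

24 November 2044

The 11th occurrence is 10 intervals after the first: 10 × 20 = 200 days after 8 May 2044.
May has 31 days — 23 days to the end of May leaves 177.
June has 30 days (147 left).
July has 31 days (116 left).
August has 31 days (85 left).
September has 30 days (55 left).
October has 31 days (24 left).
24 days into November → 24 November 2044.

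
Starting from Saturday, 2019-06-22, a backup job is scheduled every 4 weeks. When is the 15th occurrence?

The 15th occurrence is 14 intervals after the first: 14 × 28 = 392 days after 2019-06-22.
June has 30 days — 8 days to the end of June leaves 384.
July has 31 days (353 left).
August has 31 days (322 left).
September has 30 days (292 left).
October has 31 days (261 left).
November has 30 days (231 left).
December has 31 days (200 left).
January has 31 days (169 left).
February has 29 days (140 left).
March has 31 days (109 left).
April has 30 days (79 left).
May has 31 days (48 left).
June has 30 days (18 left).
18 days into July → 2020-07-18.

2020-07-18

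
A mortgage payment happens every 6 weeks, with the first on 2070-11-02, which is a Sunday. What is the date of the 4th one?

The 4th occurrence is 3 intervals after the first: 3 × 42 = 126 days after 2070-11-02.
November has 30 days — 28 days to the end of November leaves 98.
December has 31 days (67 left).
January has 31 days (36 left).
February has 28 days (8 left).
8 days into March → 2071-03-08.

2071-03-08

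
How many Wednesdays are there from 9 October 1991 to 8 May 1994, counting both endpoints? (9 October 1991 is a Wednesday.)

135

9 October 1991 is a Wednesday; the first Wednesday on or after it is 9 October 1991.
From 9 October 1991 to 8 May 1994: 83 + 366 + 365 + 128 = 942 days (rest of 1991, 1992, 1993, to 8 May 1994 in 1994).
942 ÷ 7 = 134 full weeks with remainder 4, so 134 more Wednesdays after the first → 135.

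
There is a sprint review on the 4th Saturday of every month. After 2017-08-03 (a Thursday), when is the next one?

2017-08-26

August 2017 starts on a Tuesday; its first Saturday is the 5th, so the 4th Saturday is the 26th — 2017-08-26.
2017-08-26 is after 2017-08-03, so that is the next one.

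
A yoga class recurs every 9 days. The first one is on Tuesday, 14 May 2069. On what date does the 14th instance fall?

8 September 2069

The 14th occurrence is 13 intervals after the first: 13 × 9 = 117 days after 14 May 2069.
May has 31 days — 17 days to the end of May leaves 100.
June has 30 days (70 left).
July has 31 days (39 left).
August has 31 days (8 left).
8 days into September → 8 September 2069.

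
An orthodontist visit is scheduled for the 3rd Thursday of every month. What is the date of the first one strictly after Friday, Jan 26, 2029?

Feb 15, 2029

Jan 2029 starts on a Monday; its first Thursday is the 4th, so the 3rd Thursday is the 18th — Jan 18, 2029.
That is not after Jan 26, 2029, so look at Feb 2029.
Feb 2029 starts on a Thursday; its first Thursday is the 1st, so the 3rd Thursday is the 15th — Feb 15, 2029.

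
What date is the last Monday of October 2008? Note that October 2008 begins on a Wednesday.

October 2008 begins on a Wednesday, so the first Monday is October 6 (5 days later).
October 2008 has 31 days. Adding weeks: 6, 13, 20, 27 — the last one ≤ 31 is the 27th.

October 27, 2008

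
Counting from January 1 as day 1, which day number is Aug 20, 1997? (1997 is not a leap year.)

Days in months before Aug: 31 + 28 + 31 + 30 + 31 + 30 + 31 = 212.
Plus 20 days into Aug → day 232.

232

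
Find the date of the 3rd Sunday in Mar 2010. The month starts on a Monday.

Mar 21, 2010

Mar 2010 begins on a Monday, so the first Sunday is Mar 7 (6 days later).
The 3rd Sunday is 2 weeks later: 7 + 14 = 21.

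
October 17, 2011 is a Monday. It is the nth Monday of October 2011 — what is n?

Day 17 falls in week ⌈17/7⌉ of the month.
Days 1–7 hold the 1st Monday, 8–14 the 2nd, 15–21 the 3rd, 22–28 the 4th, 29–31 the 5th.
17 is in the range for the 3rd.

3rd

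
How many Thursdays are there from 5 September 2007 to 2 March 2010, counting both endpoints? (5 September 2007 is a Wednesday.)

130

5 September 2007 is a Wednesday; the first Thursday on or after it is 6 September 2007 (1 day later).
From 6 September 2007 to 2 March 2010: 116 + 366 + 365 + 61 = 908 days (rest of 2007, 2008, 2009, to 2 March 2010 in 2010).
908 ÷ 7 = 129 full weeks with remainder 5, so 129 more Thursdays after the first → 130.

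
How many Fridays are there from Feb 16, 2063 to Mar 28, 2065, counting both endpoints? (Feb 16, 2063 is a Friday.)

Feb 16, 2063 is a Friday; the first Friday on or after it is Feb 16, 2063.
From Feb 16, 2063 to Mar 28, 2065: 318 + 366 + 87 = 771 days (rest of 2063, 2064, to Mar 28, 2065 in 2065).
771 ÷ 7 = 110 full weeks with remainder 1, so 110 more Fridays after the first → 111.

111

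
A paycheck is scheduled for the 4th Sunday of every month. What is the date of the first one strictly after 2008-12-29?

December 2008 starts on a Monday; its first Sunday is the 7th, so the 4th Sunday is the 28th — 2008-12-28.
That is not after 2008-12-29, so look at January 2009.
January 2009 starts on a Thursday; its first Sunday is the 4th, so the 4th Sunday is the 25th — 2009-01-25.

2009-01-25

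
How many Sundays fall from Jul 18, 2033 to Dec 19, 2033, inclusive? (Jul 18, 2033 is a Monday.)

22

Jul 18, 2033 is a Monday; the first Sunday on or after it is Jul 24, 2033 (6 days later).
From Jul 24, 2033 to Dec 19, 2033: 7 + 31 + 30 + 31 + 30 + 19 = 148 days (rest of Jul, Aug, Sep, Oct, Nov, Dec).
148 ÷ 7 = 21 full weeks with remainder 1, so 21 more Sundays after the first → 22.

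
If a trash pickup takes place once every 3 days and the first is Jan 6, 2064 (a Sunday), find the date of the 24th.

Mar 15, 2064

The 24th occurrence is 23 intervals after the first: 23 × 3 = 69 days after Jan 6, 2064.
Jan has 31 days — 25 days to the end of Jan leaves 44.
Feb has 29 days (15 left).
15 days into Mar → Mar 15, 2064.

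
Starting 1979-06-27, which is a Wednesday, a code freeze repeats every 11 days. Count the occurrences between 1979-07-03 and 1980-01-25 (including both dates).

Occurrences land 11·i days after 1979-06-27 for i = 0, 1, 2, …
1979-07-03 is 6 days after the start; 6 ÷ 11 = 0 remainder 6; since the remainder is 6, round up to i = 1. First occurrence in the window: #2 on 1979-07-08 (1×11 = 11 days in).
1980-01-25 is 212 days after the start; 212 ÷ 11 = 19 remainder 3. Last occurrence in the window: #20 on 1980-01-22.
Occurrences #2 through #20: 19 in total.

19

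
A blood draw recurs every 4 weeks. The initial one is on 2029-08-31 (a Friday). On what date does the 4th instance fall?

2029-11-23

The 4th occurrence is 3 intervals after the first: 3 × 28 = 84 days after 2029-08-31.
August has 31 days — 0 days to the end of August leaves 84.
September has 30 days (54 left).
October has 31 days (23 left).
23 days into November → 2029-11-23.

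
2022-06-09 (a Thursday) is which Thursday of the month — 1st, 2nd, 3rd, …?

2nd

Day 9 falls in week ⌈9/7⌉ of the month.
Days 1–7 hold the 1st Thursday, 8–14 the 2nd, 15–21 the 3rd, 22–28 the 4th, 29–31 the 5th.
9 is in the range for the 2nd.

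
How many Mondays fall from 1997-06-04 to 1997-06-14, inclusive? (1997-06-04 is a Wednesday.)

1997-06-04 is a Wednesday; the first Monday on or after it is 1997-06-09 (5 days later).
From 1997-06-09 to 1997-06-14 is 14 − 9 = 5 days.
5 ÷ 7 = 0 full weeks with remainder 5, so 0 more Mondays after the first → 1.

1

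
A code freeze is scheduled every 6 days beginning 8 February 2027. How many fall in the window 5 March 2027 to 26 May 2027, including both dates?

13

Occurrences land 6·i days after 8 February 2027 for i = 0, 1, 2, …
5 March 2027 is 25 days after the start; 25 ÷ 6 = 4 remainder 1; since the remainder is 1, round up to i = 5. First occurrence in the window: #6 on 10 March 2027 (5×6 = 30 days in).
26 May 2027 is 107 days after the start; 107 ÷ 6 = 17 remainder 5. Last occurrence in the window: #18 on 21 May 2027.
Occurrences #6 through #18: 13 in total.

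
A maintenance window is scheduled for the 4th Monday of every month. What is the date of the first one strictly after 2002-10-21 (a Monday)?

October 2002 starts on a Tuesday; its first Monday is the 7th, so the 4th Monday is the 28th — 2002-10-28.
2002-10-28 is after 2002-10-21, so that is the next one.

2002-10-28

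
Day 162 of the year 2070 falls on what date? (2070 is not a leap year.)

Jun 11, 2070

Jan has 31 days (162 − 31 = 131 remain).
Feb has 28 days (131 − 28 = 103 remain).
Mar has 31 days (103 − 31 = 72 remain).
Apr has 30 days (72 − 30 = 42 remain).
May has 31 days (42 − 31 = 11 remain).
11 into Jun → Jun 11.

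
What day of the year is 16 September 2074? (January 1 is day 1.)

Days in months before September: 31 + 28 + 31 + 30 + 31 + 30 + 31 + 31 = 243.
Plus 16 days into September → day 259.

259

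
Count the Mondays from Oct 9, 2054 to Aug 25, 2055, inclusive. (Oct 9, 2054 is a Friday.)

46

Oct 9, 2054 is a Friday; the first Monday on or after it is Oct 12, 2054 (3 days later).
From Oct 12, 2054 to Aug 25, 2055: 19 + 30 + 31 + 31 + 28 + 31 + 30 + 31 + 30 + 31 + 25 = 317 days (rest of Oct, Nov, Dec, Jan, Feb, Mar, Apr, May, Jun, Jul, Aug).
317 ÷ 7 = 45 full weeks with remainder 2, so 45 more Mondays after the first → 46.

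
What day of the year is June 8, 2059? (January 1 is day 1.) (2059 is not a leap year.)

Days in months before June: 31 + 28 + 31 + 30 + 31 = 151.
Plus 8 days into June → day 159.

159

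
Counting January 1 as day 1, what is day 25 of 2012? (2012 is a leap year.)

January 25, 2012

25 into January → January 25.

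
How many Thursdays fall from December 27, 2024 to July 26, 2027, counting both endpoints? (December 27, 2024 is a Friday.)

December 27, 2024 is a Friday; the first Thursday on or after it is January 2, 2025 (6 days later).
From January 2, 2025 to July 26, 2027: 363 + 365 + 207 = 935 days (rest of 2025, 2026, to July 26, 2027 in 2027).
935 ÷ 7 = 133 full weeks with remainder 4, so 133 more Thursdays after the first → 134.

134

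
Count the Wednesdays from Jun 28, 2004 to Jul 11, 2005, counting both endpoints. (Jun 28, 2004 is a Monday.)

54

Jun 28, 2004 is a Monday; the first Wednesday on or after it is Jun 30, 2004 (2 days later).
From Jun 30, 2004 to Jul 11, 2005: 184 + 192 = 376 days (rest of 2004, to Jul 11, 2005 in 2005).
376 ÷ 7 = 53 full weeks with remainder 5, so 53 more Wednesdays after the first → 54.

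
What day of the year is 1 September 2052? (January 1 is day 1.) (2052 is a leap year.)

Days in months before September: 31 + 29 + 31 + 30 + 31 + 30 + 31 + 31 = 244.
Plus 1 day into September → day 245.

245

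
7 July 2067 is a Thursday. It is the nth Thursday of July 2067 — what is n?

1st

Day 7 falls in week ⌈7/7⌉ of the month.
Days 1–7 hold the 1st Thursday, 8–14 the 2nd, 15–21 the 3rd, 22–28 the 4th, 29–31 the 5th.
7 is in the range for the 1st.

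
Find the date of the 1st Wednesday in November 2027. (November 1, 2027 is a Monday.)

November 3, 2027

November 2027 begins on a Monday, so the first Wednesday is November 3 (2 days later).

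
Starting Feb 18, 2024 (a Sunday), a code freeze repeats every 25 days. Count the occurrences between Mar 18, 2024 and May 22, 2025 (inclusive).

Occurrences land 25·i days after Feb 18, 2024 for i = 0, 1, 2, …
Mar 18, 2024 is 29 days after the start; 29 ÷ 25 = 1 remainder 4; since the remainder is 4, round up to i = 2. First occurrence in the window: #3 on Apr 8, 2024 (2×25 = 50 days in).
May 22, 2025 is 459 days after the start; 459 ÷ 25 = 18 remainder 9. Last occurrence in the window: #19 on May 13, 2025.
Occurrences #3 through #19: 17 in total.

17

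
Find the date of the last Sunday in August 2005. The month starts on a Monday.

August 2005 begins on a Monday, so the first Sunday is August 7 (6 days later).
August 2005 has 31 days. Adding weeks: 7, 14, 21, 28 — the last one ≤ 31 is the 28th.

28 August 2005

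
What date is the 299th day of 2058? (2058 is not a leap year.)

Jan has 31 days (299 − 31 = 268 remain).
Feb has 28 days (268 − 28 = 240 remain).
Mar has 31 days (240 − 31 = 209 remain).
Apr has 30 days (209 − 30 = 179 remain).
May has 31 days (179 − 31 = 148 remain).
Jun has 30 days (148 − 30 = 118 remain).
Jul has 31 days (118 − 31 = 87 remain).
Aug has 31 days (87 − 31 = 56 remain).
Sep has 30 days (56 − 30 = 26 remain).
26 into Oct → Oct 26.

Oct 26, 2058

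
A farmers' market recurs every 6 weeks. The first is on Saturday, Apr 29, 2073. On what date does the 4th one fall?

Sep 2, 2073

The 4th occurrence is 3 intervals after the first: 3 × 42 = 126 days after Apr 29, 2073.
Apr has 30 days — 1 day to the end of Apr leaves 125.
May has 31 days (94 left).
Jun has 30 days (64 left).
Jul has 31 days (33 left).
Aug has 31 days (2 left).
2 days into Sep → Sep 2, 2073.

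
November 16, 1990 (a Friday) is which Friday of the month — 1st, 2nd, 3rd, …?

Day 16 falls in week ⌈16/7⌉ of the month.
Days 1–7 hold the 1st Friday, 8–14 the 2nd, 15–21 the 3rd, 22–28 the 4th, 29–31 the 5th.
16 is in the range for the 3rd.

3rd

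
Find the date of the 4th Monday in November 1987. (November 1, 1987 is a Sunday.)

1987-11-23

November 1987 begins on a Sunday, so the first Monday is November 2 (1 day later).
The 4th Monday is 3 weeks later: 2 + 21 = 23.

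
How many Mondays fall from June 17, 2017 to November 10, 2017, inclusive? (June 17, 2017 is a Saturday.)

21

June 17, 2017 is a Saturday; the first Monday on or after it is June 19, 2017 (2 days later).
From June 19, 2017 to November 10, 2017: 11 + 31 + 31 + 30 + 31 + 10 = 144 days (rest of June, July, August, September, October, November).
144 ÷ 7 = 20 full weeks with remainder 4, so 20 more Mondays after the first → 21.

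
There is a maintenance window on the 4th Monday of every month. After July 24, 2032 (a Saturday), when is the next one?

July 26, 2032

July 2032 starts on a Thursday; its first Monday is the 5th, so the 4th Monday is the 26th — July 26, 2032.
July 26, 2032 is after July 24, 2032, so that is the next one.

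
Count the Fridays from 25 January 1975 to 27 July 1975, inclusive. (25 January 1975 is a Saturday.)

26

25 January 1975 is a Saturday; the first Friday on or after it is 31 January 1975 (6 days later).
From 31 January 1975 to 27 July 1975: 0 + 28 + 31 + 30 + 31 + 30 + 27 = 177 days (rest of January, February, March, April, May, June, July).
177 ÷ 7 = 25 full weeks with remainder 2, so 25 more Fridays after the first → 26.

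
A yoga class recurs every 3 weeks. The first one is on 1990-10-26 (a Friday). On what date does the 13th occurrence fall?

1991-07-05

The 13th occurrence is 12 intervals after the first: 12 × 21 = 252 days after 1990-10-26.
October has 31 days — 5 days to the end of October leaves 247.
November has 30 days (217 left).
December has 31 days (186 left).
January has 31 days (155 left).
February has 28 days (127 left).
March has 31 days (96 left).
April has 30 days (66 left).
May has 31 days (35 left).
June has 30 days (5 left).
5 days into July → 1991-07-05.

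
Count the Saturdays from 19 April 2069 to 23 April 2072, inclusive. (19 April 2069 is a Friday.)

19 April 2069 is a Friday; the first Saturday on or after it is 20 April 2069 (1 day later).
From 20 April 2069 to 23 April 2072: 255 + 365 + 365 + 114 = 1099 days (rest of 2069, 2070, 2071, to 23 April 2072 in 2072).
1099 ÷ 7 = 157 full weeks with remainder 0, so 157 more Saturdays after the first → 158.

158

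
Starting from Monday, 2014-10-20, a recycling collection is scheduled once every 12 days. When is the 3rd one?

2014-11-13

The 3rd occurrence is 2 intervals after the first: 2 × 12 = 24 days after 2014-10-20.
October has 31 days — 11 days to the end of October leaves 13.
13 days into November → 2014-11-13.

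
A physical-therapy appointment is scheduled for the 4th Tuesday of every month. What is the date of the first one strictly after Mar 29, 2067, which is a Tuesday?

Apr 26, 2067

Mar 2067 starts on a Tuesday; its first Tuesday is the 1st, so the 4th Tuesday is the 22nd — Mar 22, 2067.
That is not after Mar 29, 2067, so look at Apr 2067.
Apr 2067 starts on a Friday; its first Tuesday is the 5th, so the 4th Tuesday is the 26th — Apr 26, 2067.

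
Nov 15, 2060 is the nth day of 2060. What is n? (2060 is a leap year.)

320

Days in months before Nov: 31 + 29 + 31 + 30 + 31 + 30 + 31 + 31 + 30 + 31 = 305.
Plus 15 days into Nov → day 320.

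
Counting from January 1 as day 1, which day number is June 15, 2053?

166

Days in months before June: 31 + 28 + 31 + 30 + 31 = 151.
Plus 15 days into June → day 166.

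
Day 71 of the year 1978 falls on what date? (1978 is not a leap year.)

January has 31 days (71 − 31 = 40 remain).
February has 28 days (40 − 28 = 12 remain).
12 into March → March 12.

1978-03-12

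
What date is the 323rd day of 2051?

January has 31 days (323 − 31 = 292 remain).
February has 28 days (292 − 28 = 264 remain).
March has 31 days (264 − 31 = 233 remain).
April has 30 days (233 − 30 = 203 remain).
May has 31 days (203 − 31 = 172 remain).
June has 30 days (172 − 30 = 142 remain).
July has 31 days (142 − 31 = 111 remain).
August has 31 days (111 − 31 = 80 remain).
September has 30 days (80 − 30 = 50 remain).
October has 31 days (50 − 31 = 19 remain).
19 into November → November 19.

2051-11-19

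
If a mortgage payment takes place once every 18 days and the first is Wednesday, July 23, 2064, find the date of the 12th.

February 6, 2065

The 12th occurrence is 11 intervals after the first: 11 × 18 = 198 days after July 23, 2064.
July has 31 days — 8 days to the end of July leaves 190.
August has 31 days (159 left).
September has 30 days (129 left).
October has 31 days (98 left).
November has 30 days (68 left).
December has 31 days (37 left).
January has 31 days (6 left).
6 days into February → February 6, 2065.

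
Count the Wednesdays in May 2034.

2034-05-01 is a Monday; the first Wednesday on or after it is 2034-05-03 (2 days later).
From 2034-05-03 to 2034-05-31 is 31 − 3 = 28 days.
28 ÷ 7 = 4 full weeks with remainder 0, so 4 more Wednesdays after the first → 5.

5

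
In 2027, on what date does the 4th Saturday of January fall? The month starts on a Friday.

January 2027 begins on a Friday, so the first Saturday is January 2 (1 day later).
The 4th Saturday is 3 weeks later: 2 + 21 = 23.

January 23, 2027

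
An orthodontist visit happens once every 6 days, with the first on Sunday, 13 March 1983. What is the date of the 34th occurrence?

27 September 1983

The 34th occurrence is 33 intervals after the first: 33 × 6 = 198 days after 13 March 1983.
March has 31 days — 18 days to the end of March leaves 180.
April has 30 days (150 left).
May has 31 days (119 left).
June has 30 days (89 left).
July has 31 days (58 left).
August has 31 days (27 left).
27 days into September → 27 September 1983.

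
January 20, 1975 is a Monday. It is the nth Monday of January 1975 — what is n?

3rd

Day 20 falls in week ⌈20/7⌉ of the month.
Days 1–7 hold the 1st Monday, 8–14 the 2nd, 15–21 the 3rd, 22–28 the 4th, 29–31 the 5th.
20 is in the range for the 3rd.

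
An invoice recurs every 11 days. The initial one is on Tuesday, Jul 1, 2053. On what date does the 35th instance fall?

Jul 10, 2054

The 35th occurrence is 34 intervals after the first: 34 × 11 = 374 days after Jul 1, 2053.
Jul has 31 days — 30 days to the end of Jul leaves 344.
Aug has 31 days (313 left).
Sep has 30 days (283 left).
Oct has 31 days (252 left).
Nov has 30 days (222 left).
Dec has 31 days (191 left).
Jan has 31 days (160 left).
Feb has 28 days (132 left).
Mar has 31 days (101 left).
Apr has 30 days (71 left).
May has 31 days (40 left).
Jun has 30 days (10 left).
10 days into Jul → Jul 10, 2054.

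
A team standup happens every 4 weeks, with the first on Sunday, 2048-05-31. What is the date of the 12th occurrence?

2049-04-04

The 12th occurrence is 11 intervals after the first: 11 × 28 = 308 days after 2048-05-31.
May has 31 days — 0 days to the end of May leaves 308.
June has 30 days (278 left).
July has 31 days (247 left).
August has 31 days (216 left).
September has 30 days (186 left).
October has 31 days (155 left).
November has 30 days (125 left).
December has 31 days (94 left).
January has 31 days (63 left).
February has 28 days (35 left).
March has 31 days (4 left).
4 days into April → 2049-04-04.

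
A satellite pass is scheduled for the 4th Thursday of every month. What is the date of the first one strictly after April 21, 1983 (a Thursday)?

April 1983 starts on a Friday; its first Thursday is the 7th, so the 4th Thursday is the 28th — April 28, 1983.
April 28, 1983 is after April 21, 1983, so that is the next one.

April 28, 1983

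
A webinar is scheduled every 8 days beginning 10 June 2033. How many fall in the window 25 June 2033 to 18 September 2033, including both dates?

Occurrences land 8·i days after 10 June 2033 for i = 0, 1, 2, …
25 June 2033 is 15 days after the start; 15 ÷ 8 = 1 remainder 7; since the remainder is 7, round up to i = 2. First occurrence in the window: #3 on 26 June 2033 (2×8 = 16 days in).
18 September 2033 is 100 days after the start; 100 ÷ 8 = 12 remainder 4. Last occurrence in the window: #13 on 14 September 2033.
Occurrences #3 through #13: 11 in total.

11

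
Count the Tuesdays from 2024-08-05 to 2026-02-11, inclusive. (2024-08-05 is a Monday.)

2024-08-05 is a Monday; the first Tuesday on or after it is 2024-08-06 (1 day later).
From 2024-08-06 to 2026-02-11: 147 + 365 + 42 = 554 days (rest of 2024, 2025, to 2026-02-11 in 2026).
554 ÷ 7 = 79 full weeks with remainder 1, so 79 more Tuesdays after the first → 80.

80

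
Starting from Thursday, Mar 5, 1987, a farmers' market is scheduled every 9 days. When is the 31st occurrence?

Nov 30, 1987

The 31st occurrence is 30 intervals after the first: 30 × 9 = 270 days after Mar 5, 1987.
Mar has 31 days — 26 days to the end of Mar leaves 244.
Apr has 30 days (214 left).
May has 31 days (183 left).
Jun has 30 days (153 left).
Jul has 31 days (122 left).
Aug has 31 days (91 left).
Sep has 30 days (61 left).
Oct has 31 days (30 left).
30 days into Nov → Nov 30, 1987.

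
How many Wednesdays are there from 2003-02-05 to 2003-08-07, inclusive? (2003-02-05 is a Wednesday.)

2003-02-05 is a Wednesday; the first Wednesday on or after it is 2003-02-05.
From 2003-02-05 to 2003-08-07: 23 + 31 + 30 + 31 + 30 + 31 + 7 = 183 days (rest of February, March, April, May, June, July, August).
183 ÷ 7 = 26 full weeks with remainder 1, so 26 more Wednesdays after the first → 27.

27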